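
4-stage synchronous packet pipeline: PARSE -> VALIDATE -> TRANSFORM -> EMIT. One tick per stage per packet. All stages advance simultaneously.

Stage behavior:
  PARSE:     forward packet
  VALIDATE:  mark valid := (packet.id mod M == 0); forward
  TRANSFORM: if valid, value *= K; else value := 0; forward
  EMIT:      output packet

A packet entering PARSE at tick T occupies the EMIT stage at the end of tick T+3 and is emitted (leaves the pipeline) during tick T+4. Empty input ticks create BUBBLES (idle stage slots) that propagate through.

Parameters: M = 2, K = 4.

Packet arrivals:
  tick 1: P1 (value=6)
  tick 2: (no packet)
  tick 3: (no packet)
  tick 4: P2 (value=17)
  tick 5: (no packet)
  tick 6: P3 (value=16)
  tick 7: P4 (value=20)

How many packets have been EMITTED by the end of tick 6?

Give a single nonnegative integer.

Answer: 1

Derivation:
Tick 1: [PARSE:P1(v=6,ok=F), VALIDATE:-, TRANSFORM:-, EMIT:-] out:-; in:P1
Tick 2: [PARSE:-, VALIDATE:P1(v=6,ok=F), TRANSFORM:-, EMIT:-] out:-; in:-
Tick 3: [PARSE:-, VALIDATE:-, TRANSFORM:P1(v=0,ok=F), EMIT:-] out:-; in:-
Tick 4: [PARSE:P2(v=17,ok=F), VALIDATE:-, TRANSFORM:-, EMIT:P1(v=0,ok=F)] out:-; in:P2
Tick 5: [PARSE:-, VALIDATE:P2(v=17,ok=T), TRANSFORM:-, EMIT:-] out:P1(v=0); in:-
Tick 6: [PARSE:P3(v=16,ok=F), VALIDATE:-, TRANSFORM:P2(v=68,ok=T), EMIT:-] out:-; in:P3
Emitted by tick 6: ['P1']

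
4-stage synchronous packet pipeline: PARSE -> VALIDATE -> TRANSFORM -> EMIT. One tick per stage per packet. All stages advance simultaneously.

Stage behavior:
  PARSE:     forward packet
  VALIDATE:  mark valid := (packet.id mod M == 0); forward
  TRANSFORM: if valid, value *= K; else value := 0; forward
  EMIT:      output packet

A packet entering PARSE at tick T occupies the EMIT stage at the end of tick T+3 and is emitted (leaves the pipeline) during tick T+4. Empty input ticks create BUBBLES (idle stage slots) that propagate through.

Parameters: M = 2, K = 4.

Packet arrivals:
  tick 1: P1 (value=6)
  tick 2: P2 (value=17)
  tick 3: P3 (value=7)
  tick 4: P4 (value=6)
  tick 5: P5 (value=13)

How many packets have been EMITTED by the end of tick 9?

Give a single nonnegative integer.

Tick 1: [PARSE:P1(v=6,ok=F), VALIDATE:-, TRANSFORM:-, EMIT:-] out:-; in:P1
Tick 2: [PARSE:P2(v=17,ok=F), VALIDATE:P1(v=6,ok=F), TRANSFORM:-, EMIT:-] out:-; in:P2
Tick 3: [PARSE:P3(v=7,ok=F), VALIDATE:P2(v=17,ok=T), TRANSFORM:P1(v=0,ok=F), EMIT:-] out:-; in:P3
Tick 4: [PARSE:P4(v=6,ok=F), VALIDATE:P3(v=7,ok=F), TRANSFORM:P2(v=68,ok=T), EMIT:P1(v=0,ok=F)] out:-; in:P4
Tick 5: [PARSE:P5(v=13,ok=F), VALIDATE:P4(v=6,ok=T), TRANSFORM:P3(v=0,ok=F), EMIT:P2(v=68,ok=T)] out:P1(v=0); in:P5
Tick 6: [PARSE:-, VALIDATE:P5(v=13,ok=F), TRANSFORM:P4(v=24,ok=T), EMIT:P3(v=0,ok=F)] out:P2(v=68); in:-
Tick 7: [PARSE:-, VALIDATE:-, TRANSFORM:P5(v=0,ok=F), EMIT:P4(v=24,ok=T)] out:P3(v=0); in:-
Tick 8: [PARSE:-, VALIDATE:-, TRANSFORM:-, EMIT:P5(v=0,ok=F)] out:P4(v=24); in:-
Tick 9: [PARSE:-, VALIDATE:-, TRANSFORM:-, EMIT:-] out:P5(v=0); in:-
Emitted by tick 9: ['P1', 'P2', 'P3', 'P4', 'P5']

Answer: 5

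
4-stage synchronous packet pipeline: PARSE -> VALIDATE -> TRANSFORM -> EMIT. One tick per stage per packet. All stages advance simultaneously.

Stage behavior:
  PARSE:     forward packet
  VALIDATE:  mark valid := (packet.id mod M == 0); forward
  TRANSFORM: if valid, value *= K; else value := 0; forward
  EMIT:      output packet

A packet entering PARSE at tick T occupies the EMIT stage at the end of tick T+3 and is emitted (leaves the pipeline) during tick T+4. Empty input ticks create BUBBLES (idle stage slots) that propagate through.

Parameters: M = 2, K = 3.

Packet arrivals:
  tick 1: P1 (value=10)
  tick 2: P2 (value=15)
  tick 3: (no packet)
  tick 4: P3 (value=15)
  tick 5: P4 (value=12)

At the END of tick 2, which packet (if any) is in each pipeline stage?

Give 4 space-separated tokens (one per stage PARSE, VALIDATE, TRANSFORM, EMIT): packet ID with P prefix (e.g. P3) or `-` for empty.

Answer: P2 P1 - -

Derivation:
Tick 1: [PARSE:P1(v=10,ok=F), VALIDATE:-, TRANSFORM:-, EMIT:-] out:-; in:P1
Tick 2: [PARSE:P2(v=15,ok=F), VALIDATE:P1(v=10,ok=F), TRANSFORM:-, EMIT:-] out:-; in:P2
At end of tick 2: ['P2', 'P1', '-', '-']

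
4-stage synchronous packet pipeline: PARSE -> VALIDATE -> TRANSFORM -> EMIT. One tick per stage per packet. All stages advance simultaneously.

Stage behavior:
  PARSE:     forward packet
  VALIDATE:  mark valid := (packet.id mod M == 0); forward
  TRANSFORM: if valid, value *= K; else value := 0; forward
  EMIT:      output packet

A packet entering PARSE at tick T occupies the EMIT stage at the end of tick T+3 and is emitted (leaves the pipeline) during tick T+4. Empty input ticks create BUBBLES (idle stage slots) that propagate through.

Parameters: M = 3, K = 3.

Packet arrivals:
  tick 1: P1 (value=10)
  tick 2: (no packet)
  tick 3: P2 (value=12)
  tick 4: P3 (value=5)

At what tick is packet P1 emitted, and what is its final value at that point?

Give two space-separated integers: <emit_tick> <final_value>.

Answer: 5 0

Derivation:
Tick 1: [PARSE:P1(v=10,ok=F), VALIDATE:-, TRANSFORM:-, EMIT:-] out:-; in:P1
Tick 2: [PARSE:-, VALIDATE:P1(v=10,ok=F), TRANSFORM:-, EMIT:-] out:-; in:-
Tick 3: [PARSE:P2(v=12,ok=F), VALIDATE:-, TRANSFORM:P1(v=0,ok=F), EMIT:-] out:-; in:P2
Tick 4: [PARSE:P3(v=5,ok=F), VALIDATE:P2(v=12,ok=F), TRANSFORM:-, EMIT:P1(v=0,ok=F)] out:-; in:P3
Tick 5: [PARSE:-, VALIDATE:P3(v=5,ok=T), TRANSFORM:P2(v=0,ok=F), EMIT:-] out:P1(v=0); in:-
Tick 6: [PARSE:-, VALIDATE:-, TRANSFORM:P3(v=15,ok=T), EMIT:P2(v=0,ok=F)] out:-; in:-
Tick 7: [PARSE:-, VALIDATE:-, TRANSFORM:-, EMIT:P3(v=15,ok=T)] out:P2(v=0); in:-
Tick 8: [PARSE:-, VALIDATE:-, TRANSFORM:-, EMIT:-] out:P3(v=15); in:-
P1: arrives tick 1, valid=False (id=1, id%3=1), emit tick 5, final value 0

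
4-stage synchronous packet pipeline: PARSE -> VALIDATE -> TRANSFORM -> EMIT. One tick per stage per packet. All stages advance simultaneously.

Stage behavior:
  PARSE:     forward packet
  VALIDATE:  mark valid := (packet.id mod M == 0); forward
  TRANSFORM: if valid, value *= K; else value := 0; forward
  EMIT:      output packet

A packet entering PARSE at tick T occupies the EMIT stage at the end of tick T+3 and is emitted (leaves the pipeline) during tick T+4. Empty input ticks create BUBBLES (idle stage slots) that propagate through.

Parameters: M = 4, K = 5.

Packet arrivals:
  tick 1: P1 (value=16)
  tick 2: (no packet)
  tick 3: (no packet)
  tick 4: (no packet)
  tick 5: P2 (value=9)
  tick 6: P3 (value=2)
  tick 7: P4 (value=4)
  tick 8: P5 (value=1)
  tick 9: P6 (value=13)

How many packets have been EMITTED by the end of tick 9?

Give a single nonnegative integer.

Answer: 2

Derivation:
Tick 1: [PARSE:P1(v=16,ok=F), VALIDATE:-, TRANSFORM:-, EMIT:-] out:-; in:P1
Tick 2: [PARSE:-, VALIDATE:P1(v=16,ok=F), TRANSFORM:-, EMIT:-] out:-; in:-
Tick 3: [PARSE:-, VALIDATE:-, TRANSFORM:P1(v=0,ok=F), EMIT:-] out:-; in:-
Tick 4: [PARSE:-, VALIDATE:-, TRANSFORM:-, EMIT:P1(v=0,ok=F)] out:-; in:-
Tick 5: [PARSE:P2(v=9,ok=F), VALIDATE:-, TRANSFORM:-, EMIT:-] out:P1(v=0); in:P2
Tick 6: [PARSE:P3(v=2,ok=F), VALIDATE:P2(v=9,ok=F), TRANSFORM:-, EMIT:-] out:-; in:P3
Tick 7: [PARSE:P4(v=4,ok=F), VALIDATE:P3(v=2,ok=F), TRANSFORM:P2(v=0,ok=F), EMIT:-] out:-; in:P4
Tick 8: [PARSE:P5(v=1,ok=F), VALIDATE:P4(v=4,ok=T), TRANSFORM:P3(v=0,ok=F), EMIT:P2(v=0,ok=F)] out:-; in:P5
Tick 9: [PARSE:P6(v=13,ok=F), VALIDATE:P5(v=1,ok=F), TRANSFORM:P4(v=20,ok=T), EMIT:P3(v=0,ok=F)] out:P2(v=0); in:P6
Emitted by tick 9: ['P1', 'P2']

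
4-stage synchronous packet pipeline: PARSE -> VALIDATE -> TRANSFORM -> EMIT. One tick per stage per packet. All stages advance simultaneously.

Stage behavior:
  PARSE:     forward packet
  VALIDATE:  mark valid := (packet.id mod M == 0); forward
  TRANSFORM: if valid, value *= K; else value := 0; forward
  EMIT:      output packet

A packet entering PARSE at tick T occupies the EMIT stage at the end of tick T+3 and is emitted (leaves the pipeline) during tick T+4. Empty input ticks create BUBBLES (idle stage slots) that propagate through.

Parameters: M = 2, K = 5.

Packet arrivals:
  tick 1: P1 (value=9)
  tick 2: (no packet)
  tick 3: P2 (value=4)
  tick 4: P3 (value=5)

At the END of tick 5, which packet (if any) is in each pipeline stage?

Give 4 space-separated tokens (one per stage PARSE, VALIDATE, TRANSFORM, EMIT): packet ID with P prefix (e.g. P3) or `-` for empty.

Answer: - P3 P2 -

Derivation:
Tick 1: [PARSE:P1(v=9,ok=F), VALIDATE:-, TRANSFORM:-, EMIT:-] out:-; in:P1
Tick 2: [PARSE:-, VALIDATE:P1(v=9,ok=F), TRANSFORM:-, EMIT:-] out:-; in:-
Tick 3: [PARSE:P2(v=4,ok=F), VALIDATE:-, TRANSFORM:P1(v=0,ok=F), EMIT:-] out:-; in:P2
Tick 4: [PARSE:P3(v=5,ok=F), VALIDATE:P2(v=4,ok=T), TRANSFORM:-, EMIT:P1(v=0,ok=F)] out:-; in:P3
Tick 5: [PARSE:-, VALIDATE:P3(v=5,ok=F), TRANSFORM:P2(v=20,ok=T), EMIT:-] out:P1(v=0); in:-
At end of tick 5: ['-', 'P3', 'P2', '-']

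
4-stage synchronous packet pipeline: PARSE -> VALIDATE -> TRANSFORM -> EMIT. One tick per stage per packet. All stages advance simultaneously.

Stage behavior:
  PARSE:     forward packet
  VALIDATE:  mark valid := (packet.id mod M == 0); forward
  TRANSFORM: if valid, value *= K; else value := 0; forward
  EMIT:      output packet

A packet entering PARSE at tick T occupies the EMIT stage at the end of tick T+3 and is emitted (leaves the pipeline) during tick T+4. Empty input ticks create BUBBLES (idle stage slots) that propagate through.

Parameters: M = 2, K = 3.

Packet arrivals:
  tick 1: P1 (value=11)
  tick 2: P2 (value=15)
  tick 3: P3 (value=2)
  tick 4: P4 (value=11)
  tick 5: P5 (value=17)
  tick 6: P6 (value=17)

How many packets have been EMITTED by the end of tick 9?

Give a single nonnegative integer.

Answer: 5

Derivation:
Tick 1: [PARSE:P1(v=11,ok=F), VALIDATE:-, TRANSFORM:-, EMIT:-] out:-; in:P1
Tick 2: [PARSE:P2(v=15,ok=F), VALIDATE:P1(v=11,ok=F), TRANSFORM:-, EMIT:-] out:-; in:P2
Tick 3: [PARSE:P3(v=2,ok=F), VALIDATE:P2(v=15,ok=T), TRANSFORM:P1(v=0,ok=F), EMIT:-] out:-; in:P3
Tick 4: [PARSE:P4(v=11,ok=F), VALIDATE:P3(v=2,ok=F), TRANSFORM:P2(v=45,ok=T), EMIT:P1(v=0,ok=F)] out:-; in:P4
Tick 5: [PARSE:P5(v=17,ok=F), VALIDATE:P4(v=11,ok=T), TRANSFORM:P3(v=0,ok=F), EMIT:P2(v=45,ok=T)] out:P1(v=0); in:P5
Tick 6: [PARSE:P6(v=17,ok=F), VALIDATE:P5(v=17,ok=F), TRANSFORM:P4(v=33,ok=T), EMIT:P3(v=0,ok=F)] out:P2(v=45); in:P6
Tick 7: [PARSE:-, VALIDATE:P6(v=17,ok=T), TRANSFORM:P5(v=0,ok=F), EMIT:P4(v=33,ok=T)] out:P3(v=0); in:-
Tick 8: [PARSE:-, VALIDATE:-, TRANSFORM:P6(v=51,ok=T), EMIT:P5(v=0,ok=F)] out:P4(v=33); in:-
Tick 9: [PARSE:-, VALIDATE:-, TRANSFORM:-, EMIT:P6(v=51,ok=T)] out:P5(v=0); in:-
Emitted by tick 9: ['P1', 'P2', 'P3', 'P4', 'P5']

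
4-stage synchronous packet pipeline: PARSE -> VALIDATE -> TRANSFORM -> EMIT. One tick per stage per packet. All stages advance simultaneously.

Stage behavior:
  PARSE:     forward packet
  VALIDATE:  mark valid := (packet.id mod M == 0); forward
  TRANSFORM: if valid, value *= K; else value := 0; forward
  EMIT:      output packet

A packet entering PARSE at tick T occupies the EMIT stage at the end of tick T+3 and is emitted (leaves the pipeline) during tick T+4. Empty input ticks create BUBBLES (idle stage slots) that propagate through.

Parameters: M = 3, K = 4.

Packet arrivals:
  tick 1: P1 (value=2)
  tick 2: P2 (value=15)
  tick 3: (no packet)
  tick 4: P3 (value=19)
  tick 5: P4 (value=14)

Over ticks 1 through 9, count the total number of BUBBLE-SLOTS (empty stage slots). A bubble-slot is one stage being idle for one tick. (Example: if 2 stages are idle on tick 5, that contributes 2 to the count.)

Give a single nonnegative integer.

Answer: 20

Derivation:
Tick 1: [PARSE:P1(v=2,ok=F), VALIDATE:-, TRANSFORM:-, EMIT:-] out:-; bubbles=3
Tick 2: [PARSE:P2(v=15,ok=F), VALIDATE:P1(v=2,ok=F), TRANSFORM:-, EMIT:-] out:-; bubbles=2
Tick 3: [PARSE:-, VALIDATE:P2(v=15,ok=F), TRANSFORM:P1(v=0,ok=F), EMIT:-] out:-; bubbles=2
Tick 4: [PARSE:P3(v=19,ok=F), VALIDATE:-, TRANSFORM:P2(v=0,ok=F), EMIT:P1(v=0,ok=F)] out:-; bubbles=1
Tick 5: [PARSE:P4(v=14,ok=F), VALIDATE:P3(v=19,ok=T), TRANSFORM:-, EMIT:P2(v=0,ok=F)] out:P1(v=0); bubbles=1
Tick 6: [PARSE:-, VALIDATE:P4(v=14,ok=F), TRANSFORM:P3(v=76,ok=T), EMIT:-] out:P2(v=0); bubbles=2
Tick 7: [PARSE:-, VALIDATE:-, TRANSFORM:P4(v=0,ok=F), EMIT:P3(v=76,ok=T)] out:-; bubbles=2
Tick 8: [PARSE:-, VALIDATE:-, TRANSFORM:-, EMIT:P4(v=0,ok=F)] out:P3(v=76); bubbles=3
Tick 9: [PARSE:-, VALIDATE:-, TRANSFORM:-, EMIT:-] out:P4(v=0); bubbles=4
Total bubble-slots: 20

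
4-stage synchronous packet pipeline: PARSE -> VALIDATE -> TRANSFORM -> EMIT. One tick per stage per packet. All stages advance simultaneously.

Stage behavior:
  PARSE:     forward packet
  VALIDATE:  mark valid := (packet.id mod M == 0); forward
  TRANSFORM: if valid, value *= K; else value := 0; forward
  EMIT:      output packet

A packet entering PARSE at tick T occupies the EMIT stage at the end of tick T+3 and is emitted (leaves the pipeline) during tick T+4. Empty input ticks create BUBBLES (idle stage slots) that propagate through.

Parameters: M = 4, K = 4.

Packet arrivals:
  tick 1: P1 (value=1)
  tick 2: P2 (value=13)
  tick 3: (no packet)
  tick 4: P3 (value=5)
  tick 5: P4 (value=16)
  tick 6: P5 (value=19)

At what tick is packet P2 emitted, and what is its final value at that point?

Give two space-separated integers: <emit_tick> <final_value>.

Answer: 6 0

Derivation:
Tick 1: [PARSE:P1(v=1,ok=F), VALIDATE:-, TRANSFORM:-, EMIT:-] out:-; in:P1
Tick 2: [PARSE:P2(v=13,ok=F), VALIDATE:P1(v=1,ok=F), TRANSFORM:-, EMIT:-] out:-; in:P2
Tick 3: [PARSE:-, VALIDATE:P2(v=13,ok=F), TRANSFORM:P1(v=0,ok=F), EMIT:-] out:-; in:-
Tick 4: [PARSE:P3(v=5,ok=F), VALIDATE:-, TRANSFORM:P2(v=0,ok=F), EMIT:P1(v=0,ok=F)] out:-; in:P3
Tick 5: [PARSE:P4(v=16,ok=F), VALIDATE:P3(v=5,ok=F), TRANSFORM:-, EMIT:P2(v=0,ok=F)] out:P1(v=0); in:P4
Tick 6: [PARSE:P5(v=19,ok=F), VALIDATE:P4(v=16,ok=T), TRANSFORM:P3(v=0,ok=F), EMIT:-] out:P2(v=0); in:P5
Tick 7: [PARSE:-, VALIDATE:P5(v=19,ok=F), TRANSFORM:P4(v=64,ok=T), EMIT:P3(v=0,ok=F)] out:-; in:-
Tick 8: [PARSE:-, VALIDATE:-, TRANSFORM:P5(v=0,ok=F), EMIT:P4(v=64,ok=T)] out:P3(v=0); in:-
Tick 9: [PARSE:-, VALIDATE:-, TRANSFORM:-, EMIT:P5(v=0,ok=F)] out:P4(v=64); in:-
Tick 10: [PARSE:-, VALIDATE:-, TRANSFORM:-, EMIT:-] out:P5(v=0); in:-
P2: arrives tick 2, valid=False (id=2, id%4=2), emit tick 6, final value 0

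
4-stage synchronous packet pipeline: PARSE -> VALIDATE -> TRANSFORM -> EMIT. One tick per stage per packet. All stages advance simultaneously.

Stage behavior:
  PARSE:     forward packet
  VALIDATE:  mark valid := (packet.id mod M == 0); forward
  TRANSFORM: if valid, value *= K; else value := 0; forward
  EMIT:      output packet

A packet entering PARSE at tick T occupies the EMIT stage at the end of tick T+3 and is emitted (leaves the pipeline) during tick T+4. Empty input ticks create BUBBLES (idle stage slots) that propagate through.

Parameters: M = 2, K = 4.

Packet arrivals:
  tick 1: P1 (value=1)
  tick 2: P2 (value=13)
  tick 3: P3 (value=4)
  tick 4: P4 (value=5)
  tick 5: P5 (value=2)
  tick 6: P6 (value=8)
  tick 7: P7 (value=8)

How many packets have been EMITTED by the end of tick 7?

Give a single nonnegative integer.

Tick 1: [PARSE:P1(v=1,ok=F), VALIDATE:-, TRANSFORM:-, EMIT:-] out:-; in:P1
Tick 2: [PARSE:P2(v=13,ok=F), VALIDATE:P1(v=1,ok=F), TRANSFORM:-, EMIT:-] out:-; in:P2
Tick 3: [PARSE:P3(v=4,ok=F), VALIDATE:P2(v=13,ok=T), TRANSFORM:P1(v=0,ok=F), EMIT:-] out:-; in:P3
Tick 4: [PARSE:P4(v=5,ok=F), VALIDATE:P3(v=4,ok=F), TRANSFORM:P2(v=52,ok=T), EMIT:P1(v=0,ok=F)] out:-; in:P4
Tick 5: [PARSE:P5(v=2,ok=F), VALIDATE:P4(v=5,ok=T), TRANSFORM:P3(v=0,ok=F), EMIT:P2(v=52,ok=T)] out:P1(v=0); in:P5
Tick 6: [PARSE:P6(v=8,ok=F), VALIDATE:P5(v=2,ok=F), TRANSFORM:P4(v=20,ok=T), EMIT:P3(v=0,ok=F)] out:P2(v=52); in:P6
Tick 7: [PARSE:P7(v=8,ok=F), VALIDATE:P6(v=8,ok=T), TRANSFORM:P5(v=0,ok=F), EMIT:P4(v=20,ok=T)] out:P3(v=0); in:P7
Emitted by tick 7: ['P1', 'P2', 'P3']

Answer: 3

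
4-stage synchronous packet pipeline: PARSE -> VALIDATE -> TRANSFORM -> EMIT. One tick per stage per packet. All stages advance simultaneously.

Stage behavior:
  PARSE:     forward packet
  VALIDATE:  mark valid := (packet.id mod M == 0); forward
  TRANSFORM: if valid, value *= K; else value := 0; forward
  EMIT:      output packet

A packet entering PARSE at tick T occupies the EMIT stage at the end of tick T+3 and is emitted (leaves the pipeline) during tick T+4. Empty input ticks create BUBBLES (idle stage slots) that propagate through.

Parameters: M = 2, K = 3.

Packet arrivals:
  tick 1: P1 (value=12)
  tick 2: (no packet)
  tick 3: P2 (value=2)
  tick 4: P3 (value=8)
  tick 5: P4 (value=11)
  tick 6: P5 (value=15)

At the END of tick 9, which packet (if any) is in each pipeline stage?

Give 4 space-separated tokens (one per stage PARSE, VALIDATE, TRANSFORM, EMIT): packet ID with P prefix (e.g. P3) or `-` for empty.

Tick 1: [PARSE:P1(v=12,ok=F), VALIDATE:-, TRANSFORM:-, EMIT:-] out:-; in:P1
Tick 2: [PARSE:-, VALIDATE:P1(v=12,ok=F), TRANSFORM:-, EMIT:-] out:-; in:-
Tick 3: [PARSE:P2(v=2,ok=F), VALIDATE:-, TRANSFORM:P1(v=0,ok=F), EMIT:-] out:-; in:P2
Tick 4: [PARSE:P3(v=8,ok=F), VALIDATE:P2(v=2,ok=T), TRANSFORM:-, EMIT:P1(v=0,ok=F)] out:-; in:P3
Tick 5: [PARSE:P4(v=11,ok=F), VALIDATE:P3(v=8,ok=F), TRANSFORM:P2(v=6,ok=T), EMIT:-] out:P1(v=0); in:P4
Tick 6: [PARSE:P5(v=15,ok=F), VALIDATE:P4(v=11,ok=T), TRANSFORM:P3(v=0,ok=F), EMIT:P2(v=6,ok=T)] out:-; in:P5
Tick 7: [PARSE:-, VALIDATE:P5(v=15,ok=F), TRANSFORM:P4(v=33,ok=T), EMIT:P3(v=0,ok=F)] out:P2(v=6); in:-
Tick 8: [PARSE:-, VALIDATE:-, TRANSFORM:P5(v=0,ok=F), EMIT:P4(v=33,ok=T)] out:P3(v=0); in:-
Tick 9: [PARSE:-, VALIDATE:-, TRANSFORM:-, EMIT:P5(v=0,ok=F)] out:P4(v=33); in:-
At end of tick 9: ['-', '-', '-', 'P5']

Answer: - - - P5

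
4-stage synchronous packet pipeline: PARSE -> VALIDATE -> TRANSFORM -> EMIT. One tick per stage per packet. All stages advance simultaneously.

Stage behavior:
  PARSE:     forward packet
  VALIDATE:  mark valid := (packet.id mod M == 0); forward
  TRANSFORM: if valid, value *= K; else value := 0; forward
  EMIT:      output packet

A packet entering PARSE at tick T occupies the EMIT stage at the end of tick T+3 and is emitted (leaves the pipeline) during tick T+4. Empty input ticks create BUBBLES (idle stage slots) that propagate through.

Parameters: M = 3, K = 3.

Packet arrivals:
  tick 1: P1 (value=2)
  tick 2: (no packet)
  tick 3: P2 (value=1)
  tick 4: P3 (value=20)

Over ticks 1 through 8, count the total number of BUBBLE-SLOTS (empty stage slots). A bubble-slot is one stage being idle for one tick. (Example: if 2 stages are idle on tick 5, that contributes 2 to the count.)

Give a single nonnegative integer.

Answer: 20

Derivation:
Tick 1: [PARSE:P1(v=2,ok=F), VALIDATE:-, TRANSFORM:-, EMIT:-] out:-; bubbles=3
Tick 2: [PARSE:-, VALIDATE:P1(v=2,ok=F), TRANSFORM:-, EMIT:-] out:-; bubbles=3
Tick 3: [PARSE:P2(v=1,ok=F), VALIDATE:-, TRANSFORM:P1(v=0,ok=F), EMIT:-] out:-; bubbles=2
Tick 4: [PARSE:P3(v=20,ok=F), VALIDATE:P2(v=1,ok=F), TRANSFORM:-, EMIT:P1(v=0,ok=F)] out:-; bubbles=1
Tick 5: [PARSE:-, VALIDATE:P3(v=20,ok=T), TRANSFORM:P2(v=0,ok=F), EMIT:-] out:P1(v=0); bubbles=2
Tick 6: [PARSE:-, VALIDATE:-, TRANSFORM:P3(v=60,ok=T), EMIT:P2(v=0,ok=F)] out:-; bubbles=2
Tick 7: [PARSE:-, VALIDATE:-, TRANSFORM:-, EMIT:P3(v=60,ok=T)] out:P2(v=0); bubbles=3
Tick 8: [PARSE:-, VALIDATE:-, TRANSFORM:-, EMIT:-] out:P3(v=60); bubbles=4
Total bubble-slots: 20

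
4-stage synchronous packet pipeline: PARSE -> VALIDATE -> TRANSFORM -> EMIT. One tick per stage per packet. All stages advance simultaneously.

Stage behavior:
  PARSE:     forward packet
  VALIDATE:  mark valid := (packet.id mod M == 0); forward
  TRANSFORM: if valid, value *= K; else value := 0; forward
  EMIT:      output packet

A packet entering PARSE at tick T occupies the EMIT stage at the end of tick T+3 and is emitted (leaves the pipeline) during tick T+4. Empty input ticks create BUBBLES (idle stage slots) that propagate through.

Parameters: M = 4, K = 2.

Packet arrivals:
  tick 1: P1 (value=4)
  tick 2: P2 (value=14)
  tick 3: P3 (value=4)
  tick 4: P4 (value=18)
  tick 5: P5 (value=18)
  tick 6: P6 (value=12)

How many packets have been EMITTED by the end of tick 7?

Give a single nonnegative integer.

Tick 1: [PARSE:P1(v=4,ok=F), VALIDATE:-, TRANSFORM:-, EMIT:-] out:-; in:P1
Tick 2: [PARSE:P2(v=14,ok=F), VALIDATE:P1(v=4,ok=F), TRANSFORM:-, EMIT:-] out:-; in:P2
Tick 3: [PARSE:P3(v=4,ok=F), VALIDATE:P2(v=14,ok=F), TRANSFORM:P1(v=0,ok=F), EMIT:-] out:-; in:P3
Tick 4: [PARSE:P4(v=18,ok=F), VALIDATE:P3(v=4,ok=F), TRANSFORM:P2(v=0,ok=F), EMIT:P1(v=0,ok=F)] out:-; in:P4
Tick 5: [PARSE:P5(v=18,ok=F), VALIDATE:P4(v=18,ok=T), TRANSFORM:P3(v=0,ok=F), EMIT:P2(v=0,ok=F)] out:P1(v=0); in:P5
Tick 6: [PARSE:P6(v=12,ok=F), VALIDATE:P5(v=18,ok=F), TRANSFORM:P4(v=36,ok=T), EMIT:P3(v=0,ok=F)] out:P2(v=0); in:P6
Tick 7: [PARSE:-, VALIDATE:P6(v=12,ok=F), TRANSFORM:P5(v=0,ok=F), EMIT:P4(v=36,ok=T)] out:P3(v=0); in:-
Emitted by tick 7: ['P1', 'P2', 'P3']

Answer: 3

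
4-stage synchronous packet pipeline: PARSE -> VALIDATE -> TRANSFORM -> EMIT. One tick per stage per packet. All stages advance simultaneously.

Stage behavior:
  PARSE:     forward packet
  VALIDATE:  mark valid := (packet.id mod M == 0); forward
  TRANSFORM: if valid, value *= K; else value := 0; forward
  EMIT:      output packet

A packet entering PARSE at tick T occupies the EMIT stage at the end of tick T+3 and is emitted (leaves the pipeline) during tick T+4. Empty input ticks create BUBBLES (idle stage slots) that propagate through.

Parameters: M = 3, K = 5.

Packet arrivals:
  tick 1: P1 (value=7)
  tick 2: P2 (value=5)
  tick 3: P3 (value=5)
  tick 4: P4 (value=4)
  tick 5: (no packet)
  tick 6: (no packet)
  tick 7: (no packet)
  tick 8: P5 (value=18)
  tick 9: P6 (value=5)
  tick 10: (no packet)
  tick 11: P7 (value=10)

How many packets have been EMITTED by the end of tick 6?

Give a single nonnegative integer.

Answer: 2

Derivation:
Tick 1: [PARSE:P1(v=7,ok=F), VALIDATE:-, TRANSFORM:-, EMIT:-] out:-; in:P1
Tick 2: [PARSE:P2(v=5,ok=F), VALIDATE:P1(v=7,ok=F), TRANSFORM:-, EMIT:-] out:-; in:P2
Tick 3: [PARSE:P3(v=5,ok=F), VALIDATE:P2(v=5,ok=F), TRANSFORM:P1(v=0,ok=F), EMIT:-] out:-; in:P3
Tick 4: [PARSE:P4(v=4,ok=F), VALIDATE:P3(v=5,ok=T), TRANSFORM:P2(v=0,ok=F), EMIT:P1(v=0,ok=F)] out:-; in:P4
Tick 5: [PARSE:-, VALIDATE:P4(v=4,ok=F), TRANSFORM:P3(v=25,ok=T), EMIT:P2(v=0,ok=F)] out:P1(v=0); in:-
Tick 6: [PARSE:-, VALIDATE:-, TRANSFORM:P4(v=0,ok=F), EMIT:P3(v=25,ok=T)] out:P2(v=0); in:-
Emitted by tick 6: ['P1', 'P2']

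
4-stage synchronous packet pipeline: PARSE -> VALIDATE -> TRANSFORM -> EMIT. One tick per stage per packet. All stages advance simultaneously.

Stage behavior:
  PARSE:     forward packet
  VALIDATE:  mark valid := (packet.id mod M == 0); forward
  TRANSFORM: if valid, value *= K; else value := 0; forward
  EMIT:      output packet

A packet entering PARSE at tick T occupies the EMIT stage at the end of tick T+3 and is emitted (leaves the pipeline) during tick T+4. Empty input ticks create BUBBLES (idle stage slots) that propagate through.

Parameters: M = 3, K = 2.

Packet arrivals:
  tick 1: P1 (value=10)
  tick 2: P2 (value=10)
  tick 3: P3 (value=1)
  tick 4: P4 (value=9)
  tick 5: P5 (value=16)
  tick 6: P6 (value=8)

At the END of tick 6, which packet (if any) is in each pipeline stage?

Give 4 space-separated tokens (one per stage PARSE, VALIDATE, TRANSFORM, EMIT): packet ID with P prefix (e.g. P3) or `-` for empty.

Answer: P6 P5 P4 P3

Derivation:
Tick 1: [PARSE:P1(v=10,ok=F), VALIDATE:-, TRANSFORM:-, EMIT:-] out:-; in:P1
Tick 2: [PARSE:P2(v=10,ok=F), VALIDATE:P1(v=10,ok=F), TRANSFORM:-, EMIT:-] out:-; in:P2
Tick 3: [PARSE:P3(v=1,ok=F), VALIDATE:P2(v=10,ok=F), TRANSFORM:P1(v=0,ok=F), EMIT:-] out:-; in:P3
Tick 4: [PARSE:P4(v=9,ok=F), VALIDATE:P3(v=1,ok=T), TRANSFORM:P2(v=0,ok=F), EMIT:P1(v=0,ok=F)] out:-; in:P4
Tick 5: [PARSE:P5(v=16,ok=F), VALIDATE:P4(v=9,ok=F), TRANSFORM:P3(v=2,ok=T), EMIT:P2(v=0,ok=F)] out:P1(v=0); in:P5
Tick 6: [PARSE:P6(v=8,ok=F), VALIDATE:P5(v=16,ok=F), TRANSFORM:P4(v=0,ok=F), EMIT:P3(v=2,ok=T)] out:P2(v=0); in:P6
At end of tick 6: ['P6', 'P5', 'P4', 'P3']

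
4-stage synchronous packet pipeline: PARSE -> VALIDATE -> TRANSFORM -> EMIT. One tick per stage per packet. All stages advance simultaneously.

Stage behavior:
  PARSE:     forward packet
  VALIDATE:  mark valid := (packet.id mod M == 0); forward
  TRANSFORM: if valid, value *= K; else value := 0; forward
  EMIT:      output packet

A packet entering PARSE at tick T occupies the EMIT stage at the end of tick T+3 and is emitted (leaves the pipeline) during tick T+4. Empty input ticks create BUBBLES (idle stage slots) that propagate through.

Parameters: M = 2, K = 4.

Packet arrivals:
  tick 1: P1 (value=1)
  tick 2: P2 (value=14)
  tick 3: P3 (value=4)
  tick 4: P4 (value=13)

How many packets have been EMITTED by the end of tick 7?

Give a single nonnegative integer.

Answer: 3

Derivation:
Tick 1: [PARSE:P1(v=1,ok=F), VALIDATE:-, TRANSFORM:-, EMIT:-] out:-; in:P1
Tick 2: [PARSE:P2(v=14,ok=F), VALIDATE:P1(v=1,ok=F), TRANSFORM:-, EMIT:-] out:-; in:P2
Tick 3: [PARSE:P3(v=4,ok=F), VALIDATE:P2(v=14,ok=T), TRANSFORM:P1(v=0,ok=F), EMIT:-] out:-; in:P3
Tick 4: [PARSE:P4(v=13,ok=F), VALIDATE:P3(v=4,ok=F), TRANSFORM:P2(v=56,ok=T), EMIT:P1(v=0,ok=F)] out:-; in:P4
Tick 5: [PARSE:-, VALIDATE:P4(v=13,ok=T), TRANSFORM:P3(v=0,ok=F), EMIT:P2(v=56,ok=T)] out:P1(v=0); in:-
Tick 6: [PARSE:-, VALIDATE:-, TRANSFORM:P4(v=52,ok=T), EMIT:P3(v=0,ok=F)] out:P2(v=56); in:-
Tick 7: [PARSE:-, VALIDATE:-, TRANSFORM:-, EMIT:P4(v=52,ok=T)] out:P3(v=0); in:-
Emitted by tick 7: ['P1', 'P2', 'P3']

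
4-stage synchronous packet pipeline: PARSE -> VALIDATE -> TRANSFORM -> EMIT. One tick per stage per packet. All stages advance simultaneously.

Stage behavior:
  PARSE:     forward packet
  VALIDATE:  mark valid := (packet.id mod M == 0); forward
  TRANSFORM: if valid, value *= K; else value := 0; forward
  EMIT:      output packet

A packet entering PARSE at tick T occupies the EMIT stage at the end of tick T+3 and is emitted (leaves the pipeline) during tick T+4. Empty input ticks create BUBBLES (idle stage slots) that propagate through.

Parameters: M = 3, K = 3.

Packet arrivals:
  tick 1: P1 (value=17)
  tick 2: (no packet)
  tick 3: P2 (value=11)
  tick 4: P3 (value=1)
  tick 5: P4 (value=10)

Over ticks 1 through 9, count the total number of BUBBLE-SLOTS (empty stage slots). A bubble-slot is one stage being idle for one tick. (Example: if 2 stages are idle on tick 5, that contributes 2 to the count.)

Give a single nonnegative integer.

Answer: 20

Derivation:
Tick 1: [PARSE:P1(v=17,ok=F), VALIDATE:-, TRANSFORM:-, EMIT:-] out:-; bubbles=3
Tick 2: [PARSE:-, VALIDATE:P1(v=17,ok=F), TRANSFORM:-, EMIT:-] out:-; bubbles=3
Tick 3: [PARSE:P2(v=11,ok=F), VALIDATE:-, TRANSFORM:P1(v=0,ok=F), EMIT:-] out:-; bubbles=2
Tick 4: [PARSE:P3(v=1,ok=F), VALIDATE:P2(v=11,ok=F), TRANSFORM:-, EMIT:P1(v=0,ok=F)] out:-; bubbles=1
Tick 5: [PARSE:P4(v=10,ok=F), VALIDATE:P3(v=1,ok=T), TRANSFORM:P2(v=0,ok=F), EMIT:-] out:P1(v=0); bubbles=1
Tick 6: [PARSE:-, VALIDATE:P4(v=10,ok=F), TRANSFORM:P3(v=3,ok=T), EMIT:P2(v=0,ok=F)] out:-; bubbles=1
Tick 7: [PARSE:-, VALIDATE:-, TRANSFORM:P4(v=0,ok=F), EMIT:P3(v=3,ok=T)] out:P2(v=0); bubbles=2
Tick 8: [PARSE:-, VALIDATE:-, TRANSFORM:-, EMIT:P4(v=0,ok=F)] out:P3(v=3); bubbles=3
Tick 9: [PARSE:-, VALIDATE:-, TRANSFORM:-, EMIT:-] out:P4(v=0); bubbles=4
Total bubble-slots: 20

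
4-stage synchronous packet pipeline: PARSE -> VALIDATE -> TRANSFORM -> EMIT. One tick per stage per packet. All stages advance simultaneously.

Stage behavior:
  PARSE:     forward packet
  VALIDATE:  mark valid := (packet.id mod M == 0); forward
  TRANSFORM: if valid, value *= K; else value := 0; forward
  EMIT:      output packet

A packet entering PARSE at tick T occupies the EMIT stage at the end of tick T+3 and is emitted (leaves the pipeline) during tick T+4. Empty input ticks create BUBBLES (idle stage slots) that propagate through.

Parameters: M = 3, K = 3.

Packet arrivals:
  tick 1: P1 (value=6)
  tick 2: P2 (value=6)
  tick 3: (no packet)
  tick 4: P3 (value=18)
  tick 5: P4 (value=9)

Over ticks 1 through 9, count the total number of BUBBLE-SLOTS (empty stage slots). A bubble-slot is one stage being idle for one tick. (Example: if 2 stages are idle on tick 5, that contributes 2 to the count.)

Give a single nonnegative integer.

Answer: 20

Derivation:
Tick 1: [PARSE:P1(v=6,ok=F), VALIDATE:-, TRANSFORM:-, EMIT:-] out:-; bubbles=3
Tick 2: [PARSE:P2(v=6,ok=F), VALIDATE:P1(v=6,ok=F), TRANSFORM:-, EMIT:-] out:-; bubbles=2
Tick 3: [PARSE:-, VALIDATE:P2(v=6,ok=F), TRANSFORM:P1(v=0,ok=F), EMIT:-] out:-; bubbles=2
Tick 4: [PARSE:P3(v=18,ok=F), VALIDATE:-, TRANSFORM:P2(v=0,ok=F), EMIT:P1(v=0,ok=F)] out:-; bubbles=1
Tick 5: [PARSE:P4(v=9,ok=F), VALIDATE:P3(v=18,ok=T), TRANSFORM:-, EMIT:P2(v=0,ok=F)] out:P1(v=0); bubbles=1
Tick 6: [PARSE:-, VALIDATE:P4(v=9,ok=F), TRANSFORM:P3(v=54,ok=T), EMIT:-] out:P2(v=0); bubbles=2
Tick 7: [PARSE:-, VALIDATE:-, TRANSFORM:P4(v=0,ok=F), EMIT:P3(v=54,ok=T)] out:-; bubbles=2
Tick 8: [PARSE:-, VALIDATE:-, TRANSFORM:-, EMIT:P4(v=0,ok=F)] out:P3(v=54); bubbles=3
Tick 9: [PARSE:-, VALIDATE:-, TRANSFORM:-, EMIT:-] out:P4(v=0); bubbles=4
Total bubble-slots: 20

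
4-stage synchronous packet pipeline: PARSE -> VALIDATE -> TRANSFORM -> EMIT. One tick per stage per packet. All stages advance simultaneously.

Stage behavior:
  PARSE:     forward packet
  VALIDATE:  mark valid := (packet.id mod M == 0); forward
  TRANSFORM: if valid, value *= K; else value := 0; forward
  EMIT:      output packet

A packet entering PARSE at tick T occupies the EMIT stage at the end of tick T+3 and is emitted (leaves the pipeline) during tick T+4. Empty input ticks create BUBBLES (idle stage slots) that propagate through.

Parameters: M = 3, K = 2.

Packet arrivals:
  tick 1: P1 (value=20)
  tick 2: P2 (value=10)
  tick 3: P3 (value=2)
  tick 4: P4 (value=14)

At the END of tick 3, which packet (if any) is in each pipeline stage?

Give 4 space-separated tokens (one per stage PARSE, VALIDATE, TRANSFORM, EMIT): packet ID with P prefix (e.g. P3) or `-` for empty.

Tick 1: [PARSE:P1(v=20,ok=F), VALIDATE:-, TRANSFORM:-, EMIT:-] out:-; in:P1
Tick 2: [PARSE:P2(v=10,ok=F), VALIDATE:P1(v=20,ok=F), TRANSFORM:-, EMIT:-] out:-; in:P2
Tick 3: [PARSE:P3(v=2,ok=F), VALIDATE:P2(v=10,ok=F), TRANSFORM:P1(v=0,ok=F), EMIT:-] out:-; in:P3
At end of tick 3: ['P3', 'P2', 'P1', '-']

Answer: P3 P2 P1 -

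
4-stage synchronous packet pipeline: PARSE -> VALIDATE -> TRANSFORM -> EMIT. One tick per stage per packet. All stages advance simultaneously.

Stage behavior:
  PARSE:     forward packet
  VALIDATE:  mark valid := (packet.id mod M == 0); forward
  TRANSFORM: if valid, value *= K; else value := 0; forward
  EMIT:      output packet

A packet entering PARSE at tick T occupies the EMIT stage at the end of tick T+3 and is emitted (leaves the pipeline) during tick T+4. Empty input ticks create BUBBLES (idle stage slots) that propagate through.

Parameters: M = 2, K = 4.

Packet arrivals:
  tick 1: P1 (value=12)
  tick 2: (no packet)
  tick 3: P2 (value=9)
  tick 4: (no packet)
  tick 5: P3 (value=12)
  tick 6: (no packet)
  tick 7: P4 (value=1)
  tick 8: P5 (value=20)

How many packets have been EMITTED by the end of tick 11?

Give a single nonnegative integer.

Tick 1: [PARSE:P1(v=12,ok=F), VALIDATE:-, TRANSFORM:-, EMIT:-] out:-; in:P1
Tick 2: [PARSE:-, VALIDATE:P1(v=12,ok=F), TRANSFORM:-, EMIT:-] out:-; in:-
Tick 3: [PARSE:P2(v=9,ok=F), VALIDATE:-, TRANSFORM:P1(v=0,ok=F), EMIT:-] out:-; in:P2
Tick 4: [PARSE:-, VALIDATE:P2(v=9,ok=T), TRANSFORM:-, EMIT:P1(v=0,ok=F)] out:-; in:-
Tick 5: [PARSE:P3(v=12,ok=F), VALIDATE:-, TRANSFORM:P2(v=36,ok=T), EMIT:-] out:P1(v=0); in:P3
Tick 6: [PARSE:-, VALIDATE:P3(v=12,ok=F), TRANSFORM:-, EMIT:P2(v=36,ok=T)] out:-; in:-
Tick 7: [PARSE:P4(v=1,ok=F), VALIDATE:-, TRANSFORM:P3(v=0,ok=F), EMIT:-] out:P2(v=36); in:P4
Tick 8: [PARSE:P5(v=20,ok=F), VALIDATE:P4(v=1,ok=T), TRANSFORM:-, EMIT:P3(v=0,ok=F)] out:-; in:P5
Tick 9: [PARSE:-, VALIDATE:P5(v=20,ok=F), TRANSFORM:P4(v=4,ok=T), EMIT:-] out:P3(v=0); in:-
Tick 10: [PARSE:-, VALIDATE:-, TRANSFORM:P5(v=0,ok=F), EMIT:P4(v=4,ok=T)] out:-; in:-
Tick 11: [PARSE:-, VALIDATE:-, TRANSFORM:-, EMIT:P5(v=0,ok=F)] out:P4(v=4); in:-
Emitted by tick 11: ['P1', 'P2', 'P3', 'P4']

Answer: 4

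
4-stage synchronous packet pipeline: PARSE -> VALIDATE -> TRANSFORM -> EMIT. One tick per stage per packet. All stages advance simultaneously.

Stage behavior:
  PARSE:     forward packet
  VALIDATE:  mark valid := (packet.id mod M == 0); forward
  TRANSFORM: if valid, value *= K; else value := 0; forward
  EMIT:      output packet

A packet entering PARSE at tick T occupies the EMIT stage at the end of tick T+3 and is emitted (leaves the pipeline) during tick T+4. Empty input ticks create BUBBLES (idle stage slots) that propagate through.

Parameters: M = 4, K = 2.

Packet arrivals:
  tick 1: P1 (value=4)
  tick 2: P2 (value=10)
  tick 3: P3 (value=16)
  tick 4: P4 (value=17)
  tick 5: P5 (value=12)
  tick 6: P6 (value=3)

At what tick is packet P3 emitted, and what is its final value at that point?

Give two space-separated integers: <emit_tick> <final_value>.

Tick 1: [PARSE:P1(v=4,ok=F), VALIDATE:-, TRANSFORM:-, EMIT:-] out:-; in:P1
Tick 2: [PARSE:P2(v=10,ok=F), VALIDATE:P1(v=4,ok=F), TRANSFORM:-, EMIT:-] out:-; in:P2
Tick 3: [PARSE:P3(v=16,ok=F), VALIDATE:P2(v=10,ok=F), TRANSFORM:P1(v=0,ok=F), EMIT:-] out:-; in:P3
Tick 4: [PARSE:P4(v=17,ok=F), VALIDATE:P3(v=16,ok=F), TRANSFORM:P2(v=0,ok=F), EMIT:P1(v=0,ok=F)] out:-; in:P4
Tick 5: [PARSE:P5(v=12,ok=F), VALIDATE:P4(v=17,ok=T), TRANSFORM:P3(v=0,ok=F), EMIT:P2(v=0,ok=F)] out:P1(v=0); in:P5
Tick 6: [PARSE:P6(v=3,ok=F), VALIDATE:P5(v=12,ok=F), TRANSFORM:P4(v=34,ok=T), EMIT:P3(v=0,ok=F)] out:P2(v=0); in:P6
Tick 7: [PARSE:-, VALIDATE:P6(v=3,ok=F), TRANSFORM:P5(v=0,ok=F), EMIT:P4(v=34,ok=T)] out:P3(v=0); in:-
Tick 8: [PARSE:-, VALIDATE:-, TRANSFORM:P6(v=0,ok=F), EMIT:P5(v=0,ok=F)] out:P4(v=34); in:-
Tick 9: [PARSE:-, VALIDATE:-, TRANSFORM:-, EMIT:P6(v=0,ok=F)] out:P5(v=0); in:-
Tick 10: [PARSE:-, VALIDATE:-, TRANSFORM:-, EMIT:-] out:P6(v=0); in:-
P3: arrives tick 3, valid=False (id=3, id%4=3), emit tick 7, final value 0

Answer: 7 0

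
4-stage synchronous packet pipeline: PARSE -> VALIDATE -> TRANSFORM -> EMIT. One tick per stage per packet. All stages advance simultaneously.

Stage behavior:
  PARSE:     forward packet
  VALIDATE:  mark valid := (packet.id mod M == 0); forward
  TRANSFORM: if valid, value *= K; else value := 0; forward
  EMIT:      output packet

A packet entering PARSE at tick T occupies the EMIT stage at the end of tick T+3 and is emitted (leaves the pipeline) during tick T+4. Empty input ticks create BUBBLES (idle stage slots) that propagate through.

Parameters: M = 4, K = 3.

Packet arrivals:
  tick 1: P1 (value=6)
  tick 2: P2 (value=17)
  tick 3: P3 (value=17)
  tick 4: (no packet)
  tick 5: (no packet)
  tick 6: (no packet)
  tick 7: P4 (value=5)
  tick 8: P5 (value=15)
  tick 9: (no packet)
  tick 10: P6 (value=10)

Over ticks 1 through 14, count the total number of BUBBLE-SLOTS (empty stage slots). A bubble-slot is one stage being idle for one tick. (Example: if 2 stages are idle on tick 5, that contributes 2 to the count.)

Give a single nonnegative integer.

Tick 1: [PARSE:P1(v=6,ok=F), VALIDATE:-, TRANSFORM:-, EMIT:-] out:-; bubbles=3
Tick 2: [PARSE:P2(v=17,ok=F), VALIDATE:P1(v=6,ok=F), TRANSFORM:-, EMIT:-] out:-; bubbles=2
Tick 3: [PARSE:P3(v=17,ok=F), VALIDATE:P2(v=17,ok=F), TRANSFORM:P1(v=0,ok=F), EMIT:-] out:-; bubbles=1
Tick 4: [PARSE:-, VALIDATE:P3(v=17,ok=F), TRANSFORM:P2(v=0,ok=F), EMIT:P1(v=0,ok=F)] out:-; bubbles=1
Tick 5: [PARSE:-, VALIDATE:-, TRANSFORM:P3(v=0,ok=F), EMIT:P2(v=0,ok=F)] out:P1(v=0); bubbles=2
Tick 6: [PARSE:-, VALIDATE:-, TRANSFORM:-, EMIT:P3(v=0,ok=F)] out:P2(v=0); bubbles=3
Tick 7: [PARSE:P4(v=5,ok=F), VALIDATE:-, TRANSFORM:-, EMIT:-] out:P3(v=0); bubbles=3
Tick 8: [PARSE:P5(v=15,ok=F), VALIDATE:P4(v=5,ok=T), TRANSFORM:-, EMIT:-] out:-; bubbles=2
Tick 9: [PARSE:-, VALIDATE:P5(v=15,ok=F), TRANSFORM:P4(v=15,ok=T), EMIT:-] out:-; bubbles=2
Tick 10: [PARSE:P6(v=10,ok=F), VALIDATE:-, TRANSFORM:P5(v=0,ok=F), EMIT:P4(v=15,ok=T)] out:-; bubbles=1
Tick 11: [PARSE:-, VALIDATE:P6(v=10,ok=F), TRANSFORM:-, EMIT:P5(v=0,ok=F)] out:P4(v=15); bubbles=2
Tick 12: [PARSE:-, VALIDATE:-, TRANSFORM:P6(v=0,ok=F), EMIT:-] out:P5(v=0); bubbles=3
Tick 13: [PARSE:-, VALIDATE:-, TRANSFORM:-, EMIT:P6(v=0,ok=F)] out:-; bubbles=3
Tick 14: [PARSE:-, VALIDATE:-, TRANSFORM:-, EMIT:-] out:P6(v=0); bubbles=4
Total bubble-slots: 32

Answer: 32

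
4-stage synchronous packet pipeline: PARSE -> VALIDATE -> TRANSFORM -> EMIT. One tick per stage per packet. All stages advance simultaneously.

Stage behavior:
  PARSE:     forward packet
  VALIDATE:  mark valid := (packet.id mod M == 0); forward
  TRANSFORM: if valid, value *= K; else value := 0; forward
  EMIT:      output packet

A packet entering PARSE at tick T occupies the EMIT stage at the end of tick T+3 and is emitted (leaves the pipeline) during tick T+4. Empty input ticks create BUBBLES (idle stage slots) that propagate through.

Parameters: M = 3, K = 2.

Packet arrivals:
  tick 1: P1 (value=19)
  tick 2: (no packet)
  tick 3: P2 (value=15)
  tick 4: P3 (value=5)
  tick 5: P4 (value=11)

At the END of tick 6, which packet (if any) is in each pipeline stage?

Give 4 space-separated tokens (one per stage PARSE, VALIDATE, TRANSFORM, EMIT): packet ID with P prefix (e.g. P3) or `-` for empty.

Answer: - P4 P3 P2

Derivation:
Tick 1: [PARSE:P1(v=19,ok=F), VALIDATE:-, TRANSFORM:-, EMIT:-] out:-; in:P1
Tick 2: [PARSE:-, VALIDATE:P1(v=19,ok=F), TRANSFORM:-, EMIT:-] out:-; in:-
Tick 3: [PARSE:P2(v=15,ok=F), VALIDATE:-, TRANSFORM:P1(v=0,ok=F), EMIT:-] out:-; in:P2
Tick 4: [PARSE:P3(v=5,ok=F), VALIDATE:P2(v=15,ok=F), TRANSFORM:-, EMIT:P1(v=0,ok=F)] out:-; in:P3
Tick 5: [PARSE:P4(v=11,ok=F), VALIDATE:P3(v=5,ok=T), TRANSFORM:P2(v=0,ok=F), EMIT:-] out:P1(v=0); in:P4
Tick 6: [PARSE:-, VALIDATE:P4(v=11,ok=F), TRANSFORM:P3(v=10,ok=T), EMIT:P2(v=0,ok=F)] out:-; in:-
At end of tick 6: ['-', 'P4', 'P3', 'P2']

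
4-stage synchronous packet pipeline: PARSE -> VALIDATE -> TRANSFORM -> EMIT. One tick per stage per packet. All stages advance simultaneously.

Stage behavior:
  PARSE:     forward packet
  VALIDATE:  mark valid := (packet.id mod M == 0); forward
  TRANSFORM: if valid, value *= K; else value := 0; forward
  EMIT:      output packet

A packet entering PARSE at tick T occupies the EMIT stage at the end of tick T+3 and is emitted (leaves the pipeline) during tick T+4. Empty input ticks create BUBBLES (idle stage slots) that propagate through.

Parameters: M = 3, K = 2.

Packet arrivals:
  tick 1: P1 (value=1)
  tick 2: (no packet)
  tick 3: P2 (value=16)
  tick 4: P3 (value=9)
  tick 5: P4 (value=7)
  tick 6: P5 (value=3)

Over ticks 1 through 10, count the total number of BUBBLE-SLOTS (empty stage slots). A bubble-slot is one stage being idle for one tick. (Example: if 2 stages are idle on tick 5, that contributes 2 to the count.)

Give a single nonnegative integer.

Answer: 20

Derivation:
Tick 1: [PARSE:P1(v=1,ok=F), VALIDATE:-, TRANSFORM:-, EMIT:-] out:-; bubbles=3
Tick 2: [PARSE:-, VALIDATE:P1(v=1,ok=F), TRANSFORM:-, EMIT:-] out:-; bubbles=3
Tick 3: [PARSE:P2(v=16,ok=F), VALIDATE:-, TRANSFORM:P1(v=0,ok=F), EMIT:-] out:-; bubbles=2
Tick 4: [PARSE:P3(v=9,ok=F), VALIDATE:P2(v=16,ok=F), TRANSFORM:-, EMIT:P1(v=0,ok=F)] out:-; bubbles=1
Tick 5: [PARSE:P4(v=7,ok=F), VALIDATE:P3(v=9,ok=T), TRANSFORM:P2(v=0,ok=F), EMIT:-] out:P1(v=0); bubbles=1
Tick 6: [PARSE:P5(v=3,ok=F), VALIDATE:P4(v=7,ok=F), TRANSFORM:P3(v=18,ok=T), EMIT:P2(v=0,ok=F)] out:-; bubbles=0
Tick 7: [PARSE:-, VALIDATE:P5(v=3,ok=F), TRANSFORM:P4(v=0,ok=F), EMIT:P3(v=18,ok=T)] out:P2(v=0); bubbles=1
Tick 8: [PARSE:-, VALIDATE:-, TRANSFORM:P5(v=0,ok=F), EMIT:P4(v=0,ok=F)] out:P3(v=18); bubbles=2
Tick 9: [PARSE:-, VALIDATE:-, TRANSFORM:-, EMIT:P5(v=0,ok=F)] out:P4(v=0); bubbles=3
Tick 10: [PARSE:-, VALIDATE:-, TRANSFORM:-, EMIT:-] out:P5(v=0); bubbles=4
Total bubble-slots: 20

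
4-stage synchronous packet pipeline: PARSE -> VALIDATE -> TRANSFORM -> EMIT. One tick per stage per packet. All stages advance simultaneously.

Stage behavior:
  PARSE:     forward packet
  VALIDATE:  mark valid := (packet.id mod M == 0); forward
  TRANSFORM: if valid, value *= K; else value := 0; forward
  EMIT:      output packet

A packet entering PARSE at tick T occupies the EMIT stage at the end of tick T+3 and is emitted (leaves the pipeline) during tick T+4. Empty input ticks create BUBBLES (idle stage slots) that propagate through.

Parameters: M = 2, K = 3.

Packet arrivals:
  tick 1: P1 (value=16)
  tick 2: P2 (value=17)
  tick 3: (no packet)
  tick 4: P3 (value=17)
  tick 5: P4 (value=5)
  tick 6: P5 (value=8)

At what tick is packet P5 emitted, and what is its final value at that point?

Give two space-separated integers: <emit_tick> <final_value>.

Answer: 10 0

Derivation:
Tick 1: [PARSE:P1(v=16,ok=F), VALIDATE:-, TRANSFORM:-, EMIT:-] out:-; in:P1
Tick 2: [PARSE:P2(v=17,ok=F), VALIDATE:P1(v=16,ok=F), TRANSFORM:-, EMIT:-] out:-; in:P2
Tick 3: [PARSE:-, VALIDATE:P2(v=17,ok=T), TRANSFORM:P1(v=0,ok=F), EMIT:-] out:-; in:-
Tick 4: [PARSE:P3(v=17,ok=F), VALIDATE:-, TRANSFORM:P2(v=51,ok=T), EMIT:P1(v=0,ok=F)] out:-; in:P3
Tick 5: [PARSE:P4(v=5,ok=F), VALIDATE:P3(v=17,ok=F), TRANSFORM:-, EMIT:P2(v=51,ok=T)] out:P1(v=0); in:P4
Tick 6: [PARSE:P5(v=8,ok=F), VALIDATE:P4(v=5,ok=T), TRANSFORM:P3(v=0,ok=F), EMIT:-] out:P2(v=51); in:P5
Tick 7: [PARSE:-, VALIDATE:P5(v=8,ok=F), TRANSFORM:P4(v=15,ok=T), EMIT:P3(v=0,ok=F)] out:-; in:-
Tick 8: [PARSE:-, VALIDATE:-, TRANSFORM:P5(v=0,ok=F), EMIT:P4(v=15,ok=T)] out:P3(v=0); in:-
Tick 9: [PARSE:-, VALIDATE:-, TRANSFORM:-, EMIT:P5(v=0,ok=F)] out:P4(v=15); in:-
Tick 10: [PARSE:-, VALIDATE:-, TRANSFORM:-, EMIT:-] out:P5(v=0); in:-
P5: arrives tick 6, valid=False (id=5, id%2=1), emit tick 10, final value 0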